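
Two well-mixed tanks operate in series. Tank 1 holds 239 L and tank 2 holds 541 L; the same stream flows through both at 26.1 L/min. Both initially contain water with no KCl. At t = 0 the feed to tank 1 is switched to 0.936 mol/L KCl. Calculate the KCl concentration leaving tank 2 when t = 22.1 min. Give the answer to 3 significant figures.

Each tank obeys Vᵢ dCᵢ/dt = Q(Cᵢ₋₁ − Cᵢ), so τᵢ = Vᵢ/Q.
τ₁ = 239/26.1 = 9.1571 min; τ₂ = 541/26.1 = 20.728 min.
Tank 1: C₁ = C_in(1 − e^(−t/τ₁)). Tank 2 (τ₁ ≠ τ₂): C₂ = C_in[1 − (τ₁ e^(−t/τ₁) − τ₂ e^(−t/τ₂))/(τ₁ − τ₂)].
At t = 22.1: e^(−t/τ₁) = 0.089508, e^(−t/τ₂) = 0.34432.
C₂ = 0.936·[1 − (9.1571·0.089508 − 20.728·0.34432)/(-11.571)] = 0.936·0.45403 = 0.42497 mol/L.

0.425 mol/L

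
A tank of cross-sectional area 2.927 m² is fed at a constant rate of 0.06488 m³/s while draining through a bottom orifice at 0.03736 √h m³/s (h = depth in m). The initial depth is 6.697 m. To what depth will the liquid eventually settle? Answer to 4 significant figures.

Mass balance (ρ constant): A dh/dt = Q_in − 0.03736 √h. At steady state dh/dt = 0:
Q_in = 0.03736 √h_ss ⇒ √h_ss = 0.06488/0.03736 = 1.73662.
h_ss = 1.73662² = 3.01584 m. (Since h₀ = 6.697 m > h_ss, the level will fall toward this value.)

3.016 m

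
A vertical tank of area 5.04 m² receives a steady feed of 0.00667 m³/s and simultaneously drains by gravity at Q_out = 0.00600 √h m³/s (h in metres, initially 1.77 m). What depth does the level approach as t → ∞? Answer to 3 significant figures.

A dh/dt = Q_in − 0.00600 √h. Steady state requires inflow = outflow:
Q_in = 0.00600 √h_ss ⇒ √h_ss = 0.00667/0.00600 = 1.1117.
h_ss = 1.1117² = 1.2358 m. (Since h₀ = 1.77 m > h_ss, the level will fall toward this value.)

1.24 m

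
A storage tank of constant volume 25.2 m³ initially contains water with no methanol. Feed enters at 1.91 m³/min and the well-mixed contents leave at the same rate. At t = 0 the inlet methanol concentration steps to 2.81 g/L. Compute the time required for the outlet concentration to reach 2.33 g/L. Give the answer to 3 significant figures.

23.3 min

Species balance on the tank: V dC/dt = Q(C_in − C), so τ = V/Q = 13.194 min.
C(t) = C_in + (C₀ − C_in) e^(−t/τ). Set C = 2.33 and solve for t:
e^(−t/τ) = (C − C_in)/(C₀ − C_in) = (2.33 − 2.81)/(0 − 2.81) = 0.17082
t = −τ ln(…) = 13.194 × 1.7672 = 23.315 min.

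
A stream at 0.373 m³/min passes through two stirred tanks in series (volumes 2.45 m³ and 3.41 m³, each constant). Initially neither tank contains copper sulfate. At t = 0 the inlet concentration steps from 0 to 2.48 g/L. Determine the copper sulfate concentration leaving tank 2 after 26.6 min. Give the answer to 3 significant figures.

Species balance on tank i: dCᵢ/dt = (Cᵢ₋₁ − Cᵢ)/τᵢ with τᵢ = Vᵢ/Q.
τ₁ = 2.45/0.373 = 6.5684 min; τ₂ = 3.41/0.373 = 9.1421 min.
Solving the cascade with C₁(0)=C₂(0)=0 gives C₂(t) = C_in[1 − (τ₁ e^(−t/τ₁) − τ₂ e^(−t/τ₂))/(τ₁ − τ₂)].
At t = 26.6: e^(−t/τ₁) = 0.017427, e^(−t/τ₂) = 0.054497.
C₂ = 2.48·[1 − (6.5684·0.017427 − 9.1421·0.054497)/(-2.5737)] = 2.48·0.85090 = 2.1102 g/L.

2.11 g/L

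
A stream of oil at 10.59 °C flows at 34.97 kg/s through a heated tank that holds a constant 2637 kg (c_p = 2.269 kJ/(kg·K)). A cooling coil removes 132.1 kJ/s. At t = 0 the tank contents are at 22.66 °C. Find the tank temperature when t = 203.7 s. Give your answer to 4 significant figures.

9.847 °C

M c_p dT/dt = ṁ c_p (T_in − T) − Q̇.
τ = M/ṁ = 75.4075 s; T_ss = T_in − Q̇/(ṁ c_p) = 10.59 − 132.1/(34.97·2.269) = 8.92516 °C.
T approaches T_ss exponentially: T(t) = T_ss + (T₀ − T_ss) e^(−t/τ).
T(203.7) = 8.92516 + (13.7348)·e^(−203.7/75.4075) = 8.92516 + (13.7348)·0.0671167 = 9.84700 °C.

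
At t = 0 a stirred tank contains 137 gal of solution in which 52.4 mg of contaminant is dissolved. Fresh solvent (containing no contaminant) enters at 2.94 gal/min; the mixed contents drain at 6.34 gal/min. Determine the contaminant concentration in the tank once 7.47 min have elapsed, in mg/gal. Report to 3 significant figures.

0.320 mg/gal

Let m(t) be the amount of contaminant. Volume: V(t) = V₀ + (Q_in − Q_out) t = 137 − 3.4000 t; V(7.47) = 111.60 gal.
No contaminant enters, so dm/dt = −Q_out · (m/V).
Separate: dm/m = −Q_out dt/V(t) ⇒ ln(m/m₀) = −(Q_out/(Q_in−Q_out)) ln(V/V₀).
m = m₀ (V₀/V)^(Q_out/(Q_in−Q_out)) = 52.4 × (137/111.60)^(-1.8647) = 35.750 mg.
C = m/V = 35.750/111.60 = 0.32034 mg/gal.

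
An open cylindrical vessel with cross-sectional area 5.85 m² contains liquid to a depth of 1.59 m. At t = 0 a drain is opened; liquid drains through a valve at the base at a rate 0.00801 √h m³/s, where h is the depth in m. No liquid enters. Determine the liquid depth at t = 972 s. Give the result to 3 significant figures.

Unsteady balance on liquid volume: A dh/dt = −0.00801 √h.
Separate and integrate: 2(√h − √h₀) = −(0.00801/A) t.
√h = √1.59 − 0.00801·972/(2·5.85) = 1.2610 − 0.66545 = 0.59551.
h = 0.59551² = 0.35463 m.

0.355 m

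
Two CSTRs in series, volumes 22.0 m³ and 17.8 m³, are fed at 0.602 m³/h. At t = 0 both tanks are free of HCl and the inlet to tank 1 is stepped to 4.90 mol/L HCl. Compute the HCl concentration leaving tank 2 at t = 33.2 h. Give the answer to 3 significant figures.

1.31 mol/L

Species balance on tank i: dCᵢ/dt = (Cᵢ₋₁ − Cᵢ)/τᵢ with τᵢ = Vᵢ/Q.
τ₁ = 22.0/0.602 = 36.545 h; τ₂ = 17.8/0.602 = 29.568 h.
Tank 1: C₁ = C_in(1 − e^(−t/τ₁)). Tank 2 (τ₁ ≠ τ₂): C₂ = C_in[1 − (τ₁ e^(−t/τ₁) − τ₂ e^(−t/τ₂))/(τ₁ − τ₂)].
At t = 33.2: e^(−t/τ₁) = 0.40314, e^(−t/τ₂) = 0.32536.
C₂ = 4.90·[1 − (36.545·0.40314 − 29.568·0.32536)/(6.9767)] = 4.90·0.26721 = 1.3093 mol/L.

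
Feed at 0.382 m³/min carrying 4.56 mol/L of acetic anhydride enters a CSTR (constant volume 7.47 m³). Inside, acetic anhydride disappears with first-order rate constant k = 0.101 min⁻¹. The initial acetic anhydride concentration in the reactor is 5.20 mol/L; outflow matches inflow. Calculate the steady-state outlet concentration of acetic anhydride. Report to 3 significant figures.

Accumulation = in − out − consumed: V dC/dt = Q C_in − Q C − k V C.
Steady state (dC/dt = 0): C_ss = Q C_in/(Q + kV) = C_in/(1 + kV/Q).
C_ss = 0.382·4.56/(0.382 + 0.101·7.47) = 1.7419/1.1365 = 1.5327 mol/L.

1.53 mol/L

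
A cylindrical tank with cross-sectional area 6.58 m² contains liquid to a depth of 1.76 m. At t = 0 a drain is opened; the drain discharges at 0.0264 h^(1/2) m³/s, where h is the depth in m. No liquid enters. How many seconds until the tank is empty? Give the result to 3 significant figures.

661 s

With no inflow, A dh/dt = −0.0264 √h.
This is separable: 2 d(√h)/dt = −0.0264/A, so √h = √h₀ − (0.0264/(2A)) t.
Set h = 0: 2√h₀ = (0.0264/A) t_empty ⇒ t_empty = 2A√h₀/0.0264.
t_empty = 2·6.58·√1.76/0.0264 = 13.160·1.3266/0.0264 = 661.31 s.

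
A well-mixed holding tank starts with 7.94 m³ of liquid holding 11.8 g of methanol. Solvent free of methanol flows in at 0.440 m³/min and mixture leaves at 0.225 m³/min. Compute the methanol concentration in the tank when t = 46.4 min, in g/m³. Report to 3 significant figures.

0.281 g/m³

Total volume: dV/dt = Q_in − Q_out = 0.21500 m³/min, so V(t) = 7.94 + 0.21500 t and V(46.4) = 17.916 m³.
Species balance (pure solvent in): dm/dt = −Q_out · m/V(t).
dm/m = −Q_out dt/(V₀ + 0.21500 t); integrating gives ln(m/m₀) = −(Q_out/(Q_in−Q_out)) ln(V/V₀).
m = m₀ (V₀/V)^(Q_out/(Q_in−Q_out)) = 11.8 × (7.94/17.916)^(1.0465) = 5.0353 g.
C = m/V = 5.0353/17.916 = 0.28105 g/m³.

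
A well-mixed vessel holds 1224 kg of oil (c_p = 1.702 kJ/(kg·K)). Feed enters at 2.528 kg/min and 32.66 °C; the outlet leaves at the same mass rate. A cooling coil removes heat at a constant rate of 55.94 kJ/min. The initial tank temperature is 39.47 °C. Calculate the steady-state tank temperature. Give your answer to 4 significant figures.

M c_p dT/dt = ṁ c_p (T_in − T) − Q̇.
At steady state dT/dt = 0 ⇒ T_ss = T_in − Q̇/(ṁ c_p) = 32.66 − 55.94/(2.528·1.702) = 19.6587 °C.

19.66 °C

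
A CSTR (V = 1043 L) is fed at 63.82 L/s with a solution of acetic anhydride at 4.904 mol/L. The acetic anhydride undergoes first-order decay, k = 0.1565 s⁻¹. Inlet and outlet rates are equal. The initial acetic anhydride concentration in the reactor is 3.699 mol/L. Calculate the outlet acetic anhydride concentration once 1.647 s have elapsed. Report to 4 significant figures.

Species balance: V dC/dt = Q C_in − Q C − k V C.
dC/dt = (Q/V) C_in − (Q/V + k) C; effective rate a = Q/V + k = 0.0611889 + 0.1565 = 0.217689 s⁻¹.
C_ss = Q C_in/(Q + kV) = 1.37844 mol/L; C(t) = C_ss + (C₀ − C_ss) e^(−a t).
C(1.647) = 1.37844 + (2.32056)·e^(−0.217689·1.647) = 1.37844 + (2.32056)·0.698700 = 2.99981 mol/L.

3.000 mol/L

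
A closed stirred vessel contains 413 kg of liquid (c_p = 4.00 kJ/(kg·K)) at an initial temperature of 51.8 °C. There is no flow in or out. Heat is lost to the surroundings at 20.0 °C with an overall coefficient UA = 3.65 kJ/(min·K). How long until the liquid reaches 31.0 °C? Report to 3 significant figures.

480 min

First-law balance (no shaft work): M c_p dT/dt = −UA(T − T_amb).
τ = M c_p/UA = 452.60 min; T_ss = T_amb = 20.000 °C.
T(t) = T_ss + (T₀ − T_ss)e^(−t/τ); set T = 31.0:
t = −τ ln[(T − T_ss)/(T₀ − T_ss)] = −452.60 · ln(0.34591) = 480.47 min.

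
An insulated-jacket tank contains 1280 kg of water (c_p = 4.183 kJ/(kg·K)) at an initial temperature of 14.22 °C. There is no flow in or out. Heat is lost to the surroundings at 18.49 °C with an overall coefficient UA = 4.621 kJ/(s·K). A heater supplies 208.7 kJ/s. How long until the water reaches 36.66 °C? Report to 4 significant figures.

701.0 s

Energy balance: M c_p dT/dt = −UA(T − T_amb) + Q̇.
τ = M c_p/UA = 1158.68 s; T_ss = T_amb + Q̇/UA = 18.49 + 208.7/4.621 = 63.6534 °C.
T(t) = T_ss + (T₀ − T_ss)e^(−t/τ); set T = 36.66:
t = −τ ln[(T − T_ss)/(T₀ − T_ss)] = −1158.68 · ln(0.546056) = 701.038 s.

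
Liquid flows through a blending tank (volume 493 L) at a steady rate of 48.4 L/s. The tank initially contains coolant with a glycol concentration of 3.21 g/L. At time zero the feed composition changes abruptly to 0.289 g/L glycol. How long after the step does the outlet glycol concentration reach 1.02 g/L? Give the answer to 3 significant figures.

14.1 s

Species balance: V dC/dt = Q(C_in − C) ⇒ τ = V/Q = 10.186 s.
C(t) = C_in + (C₀ − C_in) e^(−t/τ). Set C = 1.02 and solve for t:
e^(−t/τ) = (C − C_in)/(C₀ − C_in) = (1.02 − 0.289)/(3.21 − 0.289) = 0.25026
t = −τ ln(…) = 10.186 × 1.3853 = 14.110 s.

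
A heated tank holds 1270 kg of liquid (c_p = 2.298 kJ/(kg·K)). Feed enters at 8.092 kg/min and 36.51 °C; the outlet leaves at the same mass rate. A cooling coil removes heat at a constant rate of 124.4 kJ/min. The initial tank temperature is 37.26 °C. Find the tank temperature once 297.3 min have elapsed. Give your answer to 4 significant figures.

30.94 °C

M c_p dT/dt = ṁ c_p (T_in − T) − Q̇.
τ = M/ṁ = 156.945 min; T_ss = T_in − Q̇/(ṁ c_p) = 36.51 − 124.4/(8.092·2.298) = 29.8202 °C.
Solution: T(t) = T_ss + (T₀ − T_ss) e^(−t/τ).
T(297.3) = 29.8202 + (7.43982)·e^(−297.3/156.945) = 29.8202 + (7.43982)·0.150425 = 30.9393 °C.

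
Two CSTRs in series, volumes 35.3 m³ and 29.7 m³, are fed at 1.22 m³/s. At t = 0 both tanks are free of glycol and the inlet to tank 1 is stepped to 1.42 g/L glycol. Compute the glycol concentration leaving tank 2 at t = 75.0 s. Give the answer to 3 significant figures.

Each tank obeys Vᵢ dCᵢ/dt = Q(Cᵢ₋₁ − Cᵢ), so τᵢ = Vᵢ/Q.
τ₁ = 35.3/1.22 = 28.934 s; τ₂ = 29.7/1.22 = 24.344 s.
Solving the cascade with C₁(0)=C₂(0)=0 gives C₂(t) = C_in[1 − (τ₁ e^(−t/τ₁) − τ₂ e^(−t/τ₂))/(τ₁ − τ₂)].
At t = 75.0: e^(−t/τ₁) = 0.074865, e^(−t/τ₂) = 0.045922.
C₂ = 1.42·[1 − (28.934·0.074865 − 24.344·0.045922)/(4.5902)] = 1.42·0.77163 = 1.0957 g/L.

1.10 g/L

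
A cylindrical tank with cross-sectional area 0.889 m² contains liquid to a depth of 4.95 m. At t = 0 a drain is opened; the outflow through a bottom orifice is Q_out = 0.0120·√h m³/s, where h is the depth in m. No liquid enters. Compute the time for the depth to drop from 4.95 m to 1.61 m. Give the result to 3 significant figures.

142 s

A dh/dt = −Q_out = −0.0120 √h.
Separate and integrate: 2(√h − √h₀) = −(0.0120/A) t.
t = 2A(√h₀ − √h)/0.0120 = 2·0.889·(√4.95 − √1.61)/0.0120
  = 1.7780 × (2.2249 − 1.2689) / 0.0120 = 141.65 s.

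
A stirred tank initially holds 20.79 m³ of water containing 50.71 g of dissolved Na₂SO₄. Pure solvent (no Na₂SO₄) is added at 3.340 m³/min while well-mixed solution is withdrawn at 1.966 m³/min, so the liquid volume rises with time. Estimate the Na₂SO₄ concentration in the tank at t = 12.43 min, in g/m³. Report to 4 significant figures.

Let m(t) be the amount of Na₂SO₄. Volume: V(t) = V₀ + (Q_in − Q_out) t = 20.79 + 1.37400 t; V(12.43) = 37.8688 m³.
Species balance (pure solvent in): dm/dt = −Q_out · m/V(t).
Separate: dm/m = −Q_out dt/V(t) ⇒ ln(m/m₀) = −(Q_out/(Q_in−Q_out)) ln(V/V₀).
m = m₀ (V₀/V)^(Q_out/(Q_in−Q_out)) = 50.71 × (20.79/37.8688)^(1.43086) = 21.5010 g.
C = m/V = 21.5010/37.8688 = 0.567776 g/m³.

0.5678 g/m³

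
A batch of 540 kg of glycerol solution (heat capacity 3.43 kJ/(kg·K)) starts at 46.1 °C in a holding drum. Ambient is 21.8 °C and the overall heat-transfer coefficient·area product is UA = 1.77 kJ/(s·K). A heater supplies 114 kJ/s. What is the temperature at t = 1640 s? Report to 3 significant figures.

Lumped-capacitance energy balance: M c_p dT/dt = UA(T_amb − T) + Q̇.
dT/dt = (T_ss − T)/τ with T_ss = T_amb + Q̇/UA = 21.8 + 114/1.77 = 86.207 °C, τ = M c_p/UA = 540·3.43/1.77 = 1046.4 s.
This is linear first-order; T(t) = T_ss + (T₀ − T_ss) e^(−t/τ).
T(1640) = 86.207 + (-40.107)·0.20862 = 77.840 °C.

77.8 °C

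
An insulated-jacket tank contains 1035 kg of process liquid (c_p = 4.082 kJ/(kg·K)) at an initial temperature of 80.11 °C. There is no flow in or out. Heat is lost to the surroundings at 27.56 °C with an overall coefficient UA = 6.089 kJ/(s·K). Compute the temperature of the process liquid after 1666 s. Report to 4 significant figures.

M c_p dT/dt = −UA(T − T_amb).
dT/dt = (T_ss − T)/τ with T_ss = T_amb = 27.5600 °C, τ = M c_p/UA = 1035·4.082/6.089 = 693.853 s.
Integrating: T(t) = T_ss + (T₀ − T_ss) e^(−t/τ).
T(1666) = 27.5600 + (52.5500)·0.0906195 = 32.3221 °C.

32.32 °C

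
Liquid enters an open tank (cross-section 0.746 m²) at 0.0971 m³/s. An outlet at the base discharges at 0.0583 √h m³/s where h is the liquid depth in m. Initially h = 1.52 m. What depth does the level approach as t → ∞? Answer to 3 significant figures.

Accumulation of liquid (constant cross-section A): A dh/dt = Q_in − 0.0583 √h. At steady state dh/dt = 0:
Q_in = 0.0583 √h_ss ⇒ √h_ss = 0.0971/0.0583 = 1.6655.
h_ss = 1.6655² = 2.7740 m. (Since h₀ = 1.52 m < h_ss, the level will rise toward this value.)

2.77 m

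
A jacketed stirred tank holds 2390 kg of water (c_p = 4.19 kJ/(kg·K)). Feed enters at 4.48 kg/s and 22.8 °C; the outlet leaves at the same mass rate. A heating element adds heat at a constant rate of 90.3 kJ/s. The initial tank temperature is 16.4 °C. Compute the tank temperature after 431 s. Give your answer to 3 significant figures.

22.6 °C

Energy balance: M c_p dT/dt = ṁ c_p (T_in − T) + 90.3.
τ = M/ṁ = 533.48 s; T_ss = T_in + Q̇/(ṁ c_p) = 22.8 + 90.3/(4.48·4.19) = 27.611 °C.
This is linear first-order; T(t) = T_ss + (T₀ − T_ss) e^(−t/τ).
T(431) = 27.611 + (-11.211)·e^(−431/533.48) = 27.611 + (-11.211)·0.44579 = 22.613 °C.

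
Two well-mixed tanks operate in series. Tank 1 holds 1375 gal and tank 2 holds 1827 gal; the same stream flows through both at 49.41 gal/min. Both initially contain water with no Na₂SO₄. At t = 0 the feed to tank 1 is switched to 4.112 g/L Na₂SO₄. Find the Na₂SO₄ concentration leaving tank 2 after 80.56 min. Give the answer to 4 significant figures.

2.922 g/L

Each tank obeys Vᵢ dCᵢ/dt = Q(Cᵢ₋₁ − Cᵢ), so τᵢ = Vᵢ/Q.
τ₁ = 1375/49.41 = 27.8284 min; τ₂ = 1827/49.41 = 36.9763 min.
Solving the cascade with C₁(0)=C₂(0)=0 gives C₂(t) = C_in[1 − (τ₁ e^(−t/τ₁) − τ₂ e^(−t/τ₂))/(τ₁ − τ₂)].
At t = 80.56: e^(−t/τ₁) = 0.0553053, e^(−t/τ₂) = 0.113190.
C₂ = 4.112·[1 − (27.8284·0.0553053 − 36.9763·0.113190)/(-9.14795)] = 4.112·0.710725 = 2.92250 g/L.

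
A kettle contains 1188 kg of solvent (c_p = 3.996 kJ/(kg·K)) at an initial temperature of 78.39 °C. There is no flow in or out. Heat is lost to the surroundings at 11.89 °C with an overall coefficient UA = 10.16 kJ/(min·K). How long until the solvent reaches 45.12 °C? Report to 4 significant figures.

324.2 min

M c_p dT/dt = −UA(T − T_amb).
τ = M c_p/UA = 467.249 min; T_ss = T_amb = 11.8900 °C.
T(t) = T_ss + (T₀ − T_ss)e^(−t/τ); set T = 45.12:
t = −τ ln[(T − T_ss)/(T₀ − T_ss)] = −467.249 · ln(0.499699) = 324.153 min.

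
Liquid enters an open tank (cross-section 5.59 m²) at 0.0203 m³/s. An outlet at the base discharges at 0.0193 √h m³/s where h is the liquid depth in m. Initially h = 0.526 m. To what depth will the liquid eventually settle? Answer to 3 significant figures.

1.11 m

Accumulation of liquid (constant cross-section A): A dh/dt = Q_in − 0.0193 √h. At steady state dh/dt = 0:
Q_in = 0.0193 √h_ss ⇒ √h_ss = 0.0203/0.0193 = 1.0518.
h_ss = 1.0518² = 1.1063 m. (Since h₀ = 0.526 m < h_ss, the level will rise toward this value.)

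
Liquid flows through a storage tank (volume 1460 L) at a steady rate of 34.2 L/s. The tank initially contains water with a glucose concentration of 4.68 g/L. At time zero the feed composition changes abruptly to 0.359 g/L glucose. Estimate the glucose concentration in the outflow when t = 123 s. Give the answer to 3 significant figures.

0.601 g/L

Unsteady species balance (constant V, well mixed): V dC/dt = Q(C_in − C).
So dC/dt = (C_in − C)/τ with τ = V/Q = 1460/34.2 = 42.690 s.
C approaches C_in exponentially: C(t) = C_in + (C₀ − C_in) e^(−t/τ).
C(123) = 0.359 + (4.68 − 0.359)·e^(−123/42.690) = 0.359 + (4.3210)·0.056066 = 0.60126 g/L.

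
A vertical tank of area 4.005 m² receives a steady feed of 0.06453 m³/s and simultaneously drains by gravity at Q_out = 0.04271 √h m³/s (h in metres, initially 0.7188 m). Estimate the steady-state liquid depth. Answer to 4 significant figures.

Level balance: A dh/dt = 0.06453 − 0.04271 √h. Setting dh/dt = 0:
Q_in = 0.04271 √h_ss ⇒ √h_ss = 0.06453/0.04271 = 1.51089.
h_ss = 1.51089² = 2.28278 m. (Since h₀ = 0.7188 m < h_ss, the level will rise toward this value.)

2.283 m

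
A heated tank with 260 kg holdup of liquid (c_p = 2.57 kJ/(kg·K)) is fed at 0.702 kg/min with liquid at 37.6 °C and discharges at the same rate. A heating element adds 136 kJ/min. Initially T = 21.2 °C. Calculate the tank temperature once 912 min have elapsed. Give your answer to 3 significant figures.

105 °C

M c_p dT/dt = ṁ c_p (T_in − T) + Q̇.
τ = M/ṁ = 370.37 min; T_ss = T_in + Q̇/(ṁ c_p) = 37.6 + 136/(0.702·2.57) = 112.98 °C.
Solution: T(t) = T_ss + (T₀ − T_ss) e^(−t/τ).
T(912) = 112.98 + (-91.782)·e^(−912/370.37) = 112.98 + (-91.782)·0.085230 = 105.16 °C.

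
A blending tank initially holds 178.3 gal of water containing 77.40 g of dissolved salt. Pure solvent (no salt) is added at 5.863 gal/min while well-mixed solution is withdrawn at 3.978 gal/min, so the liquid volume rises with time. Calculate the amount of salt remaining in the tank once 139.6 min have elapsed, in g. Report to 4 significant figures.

Let m(t) be the amount of salt. Volume: V(t) = V₀ + (Q_in − Q_out) t = 178.3 + 1.88500 t; V(139.6) = 441.446 gal.
Solute balance: dm/dt = 0 − Q_out C = −Q_out m/V(t).
dm/m = −Q_out dt/(V₀ + 1.88500 t); integrating gives ln(m/m₀) = −(Q_out/(Q_in−Q_out)) ln(V/V₀).
m = m₀ (V₀/V)^(Q_out/(Q_in−Q_out)) = 77.40 × (178.3/441.446)^(2.11034) = 11.4246 g.

11.42 g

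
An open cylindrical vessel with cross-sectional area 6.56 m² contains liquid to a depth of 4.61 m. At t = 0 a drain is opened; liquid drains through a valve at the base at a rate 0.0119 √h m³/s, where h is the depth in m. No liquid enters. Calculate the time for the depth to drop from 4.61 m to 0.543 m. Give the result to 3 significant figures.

1550 s

Mass balance (ρ constant): A dh/dt = −0.0119 √h.
This is separable: 2 d(√h)/dt = −0.0119/A, so √h = √h₀ − (0.0119/(2A)) t.
t = 2A(√h₀ − √h)/0.0119 = 2·6.56·(√4.61 − √0.543)/0.0119
  = 13.120 × (2.1471 − 0.73689) / 0.0119 = 1554.8 s.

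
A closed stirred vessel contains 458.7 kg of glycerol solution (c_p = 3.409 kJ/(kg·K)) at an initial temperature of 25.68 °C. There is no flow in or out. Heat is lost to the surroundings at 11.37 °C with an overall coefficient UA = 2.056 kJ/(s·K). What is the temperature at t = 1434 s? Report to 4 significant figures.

M c_p dT/dt = −UA(T − T_amb).
dT/dt = (T_ss − T)/τ with T_ss = T_amb = 11.3700 °C, τ = M c_p/UA = 458.7·3.409/2.056 = 760.559 s.
Solution: T(t) = T_ss + (T₀ − T_ss) e^(−t/τ).
T(1434) = 11.3700 + (14.3100)·0.151760 = 13.5417 °C.

13.54 °C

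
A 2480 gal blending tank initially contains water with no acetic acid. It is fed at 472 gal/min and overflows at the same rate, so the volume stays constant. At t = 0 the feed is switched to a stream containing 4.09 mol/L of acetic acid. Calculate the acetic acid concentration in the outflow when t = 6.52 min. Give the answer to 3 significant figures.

2.91 mol/L

Accumulation = in − out for the solute gives V dC/dt = Q(C_in − C).
So dC/dt = (C_in − C)/τ with τ = V/Q = 2480/472 = 5.2542 min.
This is linear first-order; C(t) = C_in + (C₀ − C_in) e^(−t/τ).
C(6.52) = 4.09 + (0 − 4.09)·e^(−6.52/5.2542) = 4.09 + (-4.0900)·0.28912 = 2.9075 mol/L.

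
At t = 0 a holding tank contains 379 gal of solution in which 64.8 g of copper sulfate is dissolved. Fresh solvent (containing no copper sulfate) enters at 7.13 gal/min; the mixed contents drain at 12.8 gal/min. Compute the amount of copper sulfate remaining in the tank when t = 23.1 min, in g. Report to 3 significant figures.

Let m(t) be the amount of copper sulfate. Volume: V(t) = V₀ + (Q_in − Q_out) t = 379 − 5.6700 t; V(23.1) = 248.02 gal.
Solute balance: dm/dt = 0 − Q_out C = −Q_out m/V(t).
Separate: dm/m = −Q_out dt/V(t) ⇒ ln(m/m₀) = −(Q_out/(Q_in−Q_out)) ln(V/V₀).
m = m₀ (V₀/V)^(Q_out/(Q_in−Q_out)) = 64.8 × (379/248.02)^(-2.2575) = 24.881 g.

24.9 g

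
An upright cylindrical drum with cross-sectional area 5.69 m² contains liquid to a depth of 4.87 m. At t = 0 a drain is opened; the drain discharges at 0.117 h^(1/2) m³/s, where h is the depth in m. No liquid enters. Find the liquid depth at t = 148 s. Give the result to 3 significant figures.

With no inflow, A dh/dt = −0.117 √h.
∫ h^(−1/2) dh = −(0.117/A) ∫ dt, giving 2√h = 2√h₀ − (0.117/A) t.
√h = √4.87 − 0.117·148/(2·5.69) = 2.2068 − 1.5216 = 0.68519.
h = 0.68519² = 0.46949 m.

0.469 m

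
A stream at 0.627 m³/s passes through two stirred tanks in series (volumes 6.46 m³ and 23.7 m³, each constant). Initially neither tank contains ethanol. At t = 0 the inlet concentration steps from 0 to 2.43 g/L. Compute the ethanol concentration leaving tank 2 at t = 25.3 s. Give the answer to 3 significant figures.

0.798 g/L

Each tank obeys Vᵢ dCᵢ/dt = Q(Cᵢ₋₁ − Cᵢ), so τᵢ = Vᵢ/Q.
τ₁ = 6.46/0.627 = 10.303 s; τ₂ = 23.7/0.627 = 37.799 s.
Solving the cascade with C₁(0)=C₂(0)=0 gives C₂(t) = C_in[1 − (τ₁ e^(−t/τ₁) − τ₂ e^(−t/τ₂))/(τ₁ − τ₂)].
At t = 25.3: e^(−t/τ₁) = 0.085813, e^(−t/τ₂) = 0.51205.
C₂ = 2.43·[1 − (10.303·0.085813 − 37.799·0.51205)/(-27.496)] = 2.43·0.32823 = 0.79760 g/L.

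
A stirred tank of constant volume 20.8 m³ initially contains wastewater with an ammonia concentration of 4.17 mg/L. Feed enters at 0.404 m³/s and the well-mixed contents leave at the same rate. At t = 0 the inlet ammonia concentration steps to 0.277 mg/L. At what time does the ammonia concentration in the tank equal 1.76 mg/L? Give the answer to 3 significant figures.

49.7 s

Mass balance on the solute (V constant): V dC/dt = Q(C_in − C), so τ = V/Q = 51.485 s.
C(t) = C_in + (C₀ − C_in) e^(−t/τ). Set C = 1.76 and solve for t:
e^(−t/τ) = (C − C_in)/(C₀ − C_in) = (1.76 − 0.277)/(4.17 − 0.277) = 0.38094
t = −τ ln(…) = 51.485 × 0.96511 = 49.689 s.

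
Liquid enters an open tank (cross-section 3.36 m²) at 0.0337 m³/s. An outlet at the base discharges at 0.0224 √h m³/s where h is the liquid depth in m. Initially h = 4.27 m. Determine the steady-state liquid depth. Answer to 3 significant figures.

2.26 m

A dh/dt = Q_in − 0.0224 √h. Steady state requires inflow = outflow:
Q_in = 0.0224 √h_ss ⇒ √h_ss = 0.0337/0.0224 = 1.5045.
h_ss = 1.5045² = 2.2634 m. (Since h₀ = 4.27 m > h_ss, the level will fall toward this value.)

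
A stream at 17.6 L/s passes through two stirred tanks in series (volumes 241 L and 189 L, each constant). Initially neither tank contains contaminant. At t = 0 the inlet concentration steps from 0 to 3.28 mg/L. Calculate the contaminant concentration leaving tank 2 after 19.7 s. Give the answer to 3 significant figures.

Each tank obeys Vᵢ dCᵢ/dt = Q(Cᵢ₋₁ − Cᵢ), so τᵢ = Vᵢ/Q.
τ₁ = 241/17.6 = 13.693 s; τ₂ = 189/17.6 = 10.739 s.
Solving the cascade with C₁(0)=C₂(0)=0 gives C₂(t) = C_in[1 − (τ₁ e^(−t/τ₁) − τ₂ e^(−t/τ₂))/(τ₁ − τ₂)].
At t = 19.7: e^(−t/τ₁) = 0.23724, e^(−t/τ₂) = 0.15969.
C₂ = 3.28·[1 − (13.693·0.23724 − 10.739·0.15969)/(2.9545)] = 3.28·0.48090 = 1.5773 mg/L.

1.58 mg/L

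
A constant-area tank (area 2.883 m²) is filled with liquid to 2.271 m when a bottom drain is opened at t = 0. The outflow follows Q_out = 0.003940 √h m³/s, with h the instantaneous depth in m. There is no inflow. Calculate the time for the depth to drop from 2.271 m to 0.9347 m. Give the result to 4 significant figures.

790.5 s

With no inflow, A dh/dt = −0.003940 √h.
Separate and integrate: 2(√h − √h₀) = −(0.003940/A) t.
t = 2A(√h₀ − √h)/0.003940 = 2·2.883·(√2.271 − √0.9347)/0.003940
  = 5.76600 × (1.50698 − 0.966799) / 0.003940 = 790.535 s.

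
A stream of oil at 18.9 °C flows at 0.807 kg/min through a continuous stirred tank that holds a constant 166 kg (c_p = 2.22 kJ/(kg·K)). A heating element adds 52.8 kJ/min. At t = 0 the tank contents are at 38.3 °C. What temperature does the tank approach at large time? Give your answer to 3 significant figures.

48.4 °C

Energy balance: M c_p dT/dt = ṁ c_p (T_in − T) + 52.8.
At steady state dT/dt = 0 ⇒ T_ss = T_in + Q̇/(ṁ c_p) = 18.9 + 52.8/(0.807·2.22) = 48.372 °C.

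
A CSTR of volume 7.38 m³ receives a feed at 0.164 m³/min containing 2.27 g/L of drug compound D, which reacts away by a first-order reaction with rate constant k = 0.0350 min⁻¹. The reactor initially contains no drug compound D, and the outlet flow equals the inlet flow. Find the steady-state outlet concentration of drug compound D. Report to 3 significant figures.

0.882 g/L

V dC/dt = Q(C_in − C) − k V C.
Steady state (dC/dt = 0): C_ss = Q C_in/(Q + kV) = C_in/(1 + kV/Q).
C_ss = 0.164·2.27/(0.164 + 0.0350·7.38) = 0.37228/0.42230 = 0.88155 g/L.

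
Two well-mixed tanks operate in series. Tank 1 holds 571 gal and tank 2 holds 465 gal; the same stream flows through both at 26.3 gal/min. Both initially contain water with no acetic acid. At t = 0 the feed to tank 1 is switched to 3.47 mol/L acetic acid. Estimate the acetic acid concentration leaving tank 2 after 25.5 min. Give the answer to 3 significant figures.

1.29 mol/L

Species balance on tank i: dCᵢ/dt = (Cᵢ₋₁ − Cᵢ)/τᵢ with τᵢ = Vᵢ/Q.
τ₁ = 571/26.3 = 21.711 min; τ₂ = 465/26.3 = 17.681 min.
Solving the cascade with C₁(0)=C₂(0)=0 gives C₂(t) = C_in[1 − (τ₁ e^(−t/τ₁) − τ₂ e^(−t/τ₂))/(τ₁ − τ₂)].
At t = 25.5: e^(−t/τ₁) = 0.30897, e^(−t/τ₂) = 0.23639.
C₂ = 3.47·[1 − (21.711·0.30897 − 17.681·0.23639)/(4.0304)] = 3.47·0.37266 = 1.2931 mol/L.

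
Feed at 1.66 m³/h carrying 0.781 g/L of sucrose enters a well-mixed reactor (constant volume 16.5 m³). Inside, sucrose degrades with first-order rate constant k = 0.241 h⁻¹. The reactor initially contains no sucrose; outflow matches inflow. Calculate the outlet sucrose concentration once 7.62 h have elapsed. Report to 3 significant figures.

0.213 g/L

Accumulation = in − out − consumed: V dC/dt = Q C_in − Q C − k V C.
dC/dt = (Q/V) C_in − (Q/V + k) C; effective rate a = Q/V + k = 0.10061 + 0.241 = 0.34161 h⁻¹.
C_ss = Q C_in/(Q + kV) = 0.23001 g/L; C(t) = C_ss + (C₀ − C_ss) e^(−a t).
C(7.62) = 0.23001 + (-0.23001)·e^(−0.34161·7.62) = 0.23001 + (-0.23001)·0.074048 = 0.21298 g/L.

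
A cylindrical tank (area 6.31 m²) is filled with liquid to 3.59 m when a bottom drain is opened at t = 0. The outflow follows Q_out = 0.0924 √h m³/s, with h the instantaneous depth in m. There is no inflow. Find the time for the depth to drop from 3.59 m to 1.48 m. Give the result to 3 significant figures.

Unsteady balance on liquid volume: A dh/dt = −0.0924 √h.
∫ h^(−1/2) dh = −(0.0924/A) ∫ dt, giving 2√h = 2√h₀ − (0.0924/A) t.
t = 2A(√h₀ − √h)/0.0924 = 2·6.31·(√3.59 − √1.48)/0.0924
  = 12.620 × (1.8947 − 1.2166) / 0.0924 = 92.625 s.

92.6 s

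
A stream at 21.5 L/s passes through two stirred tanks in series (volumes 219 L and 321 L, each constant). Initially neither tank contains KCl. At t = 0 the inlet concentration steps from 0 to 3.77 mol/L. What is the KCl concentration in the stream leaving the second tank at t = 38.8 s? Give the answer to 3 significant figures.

Species balance on tank i: dCᵢ/dt = (Cᵢ₋₁ − Cᵢ)/τᵢ with τᵢ = Vᵢ/Q.
τ₁ = 219/21.5 = 10.186 s; τ₂ = 321/21.5 = 14.930 s.
Solving the cascade with C₁(0)=C₂(0)=0 gives C₂(t) = C_in[1 − (τ₁ e^(−t/τ₁) − τ₂ e^(−t/τ₂))/(τ₁ − τ₂)].
At t = 38.8: e^(−t/τ₁) = 0.022167, e^(−t/τ₂) = 0.074366.
C₂ = 3.77·[1 − (10.186·0.022167 − 14.930·0.074366)/(-4.7442)] = 3.77·0.81356 = 3.0671 mol/L.

3.07 mol/L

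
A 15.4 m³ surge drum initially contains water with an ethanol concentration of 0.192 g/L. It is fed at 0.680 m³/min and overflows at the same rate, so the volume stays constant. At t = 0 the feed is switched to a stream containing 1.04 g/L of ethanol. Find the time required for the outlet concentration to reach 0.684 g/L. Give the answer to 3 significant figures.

19.7 min

Species balance: V dC/dt = Q(C_in − C) ⇒ τ = V/Q = 22.647 min.
C(t) = C_in + (C₀ − C_in) e^(−t/τ). Set C = 0.684 and solve for t:
e^(−t/τ) = (C − C_in)/(C₀ − C_in) = (0.684 − 1.04)/(0.192 − 1.04) = 0.41981
t = −τ ln(…) = 22.647 × 0.86795 = 19.657 min.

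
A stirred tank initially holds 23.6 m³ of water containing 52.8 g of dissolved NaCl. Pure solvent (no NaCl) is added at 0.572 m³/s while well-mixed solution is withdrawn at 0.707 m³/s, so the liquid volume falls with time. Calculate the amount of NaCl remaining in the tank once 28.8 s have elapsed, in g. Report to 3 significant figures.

20.6 g

Total volume: dV/dt = Q_in − Q_out = -0.13500 m³/s, so V(t) = 23.6 − 0.13500 t and V(28.8) = 19.712 m³.
Solute balance: dm/dt = 0 − Q_out C = −Q_out m/V(t).
dm/m = −Q_out dt/(V₀ − 0.13500 t); integrating gives ln(m/m₀) = −(Q_out/(Q_in−Q_out)) ln(V/V₀).
m = m₀ (V₀/V)^(Q_out/(Q_in−Q_out)) = 52.8 × (23.6/19.712)^(-5.2370) = 20.568 g.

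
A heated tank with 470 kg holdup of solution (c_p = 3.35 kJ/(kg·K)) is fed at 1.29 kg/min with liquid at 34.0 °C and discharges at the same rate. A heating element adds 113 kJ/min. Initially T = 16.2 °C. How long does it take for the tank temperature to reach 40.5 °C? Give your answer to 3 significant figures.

M c_p dT/dt = ṁ c_p (T_in − T) + Q̇.
τ = M/ṁ = 364.34 min; T_ss = T_in + Q̇/(ṁ c_p) = 60.148 °C.
T(t) = T_ss + (T₀ − T_ss) e^(−t/τ). Set T = 40.5:
e^(−t/τ) = (40.5 − 60.148)/(16.2 − 60.148) = 0.44708
t = −364.34 · ln(0.44708) = 293.30 min.

293 min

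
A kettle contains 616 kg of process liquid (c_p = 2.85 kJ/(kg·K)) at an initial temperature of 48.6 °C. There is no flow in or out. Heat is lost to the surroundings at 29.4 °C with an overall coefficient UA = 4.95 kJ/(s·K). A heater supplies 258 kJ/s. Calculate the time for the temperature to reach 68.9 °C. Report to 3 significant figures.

340 s

M c_p dT/dt = −UA(T − T_amb) + Q̇.
τ = M c_p/UA = 354.67 s; T_ss = T_amb + Q̇/UA = 29.4 + 258/4.95 = 81.521 °C.
T(t) = T_ss + (T₀ − T_ss)e^(−t/τ); set T = 68.9:
t = −τ ln[(T − T_ss)/(T₀ − T_ss)] = −354.67 · ln(0.38338) = 340.03 s.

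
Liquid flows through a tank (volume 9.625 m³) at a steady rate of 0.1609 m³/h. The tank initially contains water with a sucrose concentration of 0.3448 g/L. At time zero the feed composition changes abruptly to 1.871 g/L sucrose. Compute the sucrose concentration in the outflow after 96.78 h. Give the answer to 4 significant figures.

Transient balance on the dissolved component: V dC/dt = Q(C_in − C).
Time constant τ = V/Q = 9.625/0.1609 = 59.8198 h.
This is linear first-order; C(t) = C_in + (C₀ − C_in) e^(−t/τ).
C(96.78) = 1.871 + (0.3448 − 1.871)·e^(−96.78/59.8198) = 1.871 + (-1.52620)·0.198323 = 1.56832 g/L.

1.568 g/L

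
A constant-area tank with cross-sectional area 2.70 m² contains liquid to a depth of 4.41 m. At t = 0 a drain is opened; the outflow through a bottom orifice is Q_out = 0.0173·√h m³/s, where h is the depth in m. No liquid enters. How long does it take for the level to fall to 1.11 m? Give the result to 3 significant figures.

Mass balance (ρ constant): A dh/dt = −0.0173 √h.
∫ h^(−1/2) dh = −(0.0173/A) ∫ dt, giving 2√h = 2√h₀ − (0.0173/A) t.
t = 2A(√h₀ − √h)/0.0173 = 2·2.70·(√4.41 − √1.11)/0.0173
  = 5.4000 × (2.1000 − 1.0536) / 0.0173 = 326.63 s.

327 s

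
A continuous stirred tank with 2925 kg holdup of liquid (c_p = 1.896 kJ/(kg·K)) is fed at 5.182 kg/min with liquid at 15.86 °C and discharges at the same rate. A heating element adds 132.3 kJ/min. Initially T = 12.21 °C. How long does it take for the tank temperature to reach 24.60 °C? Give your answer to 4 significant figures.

Energy balance: M c_p dT/dt = ṁ c_p (T_in − T) + 132.3.
τ = M/ṁ = 564.454 min; T_ss = T_in + Q̇/(ṁ c_p) = 29.3256 °C.
T(t) = T_ss + (T₀ − T_ss) e^(−t/τ). Set T = 24.60:
e^(−t/τ) = (24.60 − 29.3256)/(12.21 − 29.3256) = 0.276097
t = −564.454 · ln(0.276097) = 726.454 min.

726.5 min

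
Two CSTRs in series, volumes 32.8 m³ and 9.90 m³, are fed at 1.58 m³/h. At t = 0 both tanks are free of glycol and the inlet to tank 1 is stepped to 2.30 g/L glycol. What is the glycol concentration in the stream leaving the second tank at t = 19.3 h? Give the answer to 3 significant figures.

1.05 g/L

Time constants: τᵢ = Vᵢ/Q for each well-mixed tank.
τ₁ = 32.8/1.58 = 20.759 h; τ₂ = 9.90/1.58 = 6.2658 h.
Tank 1: C₁ = C_in(1 − e^(−t/τ₁)). Tank 2 (τ₁ ≠ τ₂): C₂ = C_in[1 − (τ₁ e^(−t/τ₁) − τ₂ e^(−t/τ₂))/(τ₁ − τ₂)].
At t = 19.3: e^(−t/τ₁) = 0.39467, e^(−t/τ₂) = 0.045950.
C₂ = 2.30·[1 − (20.759·0.39467 − 6.2658·0.045950)/(14.494)] = 2.30·0.45457 = 1.0455 g/L.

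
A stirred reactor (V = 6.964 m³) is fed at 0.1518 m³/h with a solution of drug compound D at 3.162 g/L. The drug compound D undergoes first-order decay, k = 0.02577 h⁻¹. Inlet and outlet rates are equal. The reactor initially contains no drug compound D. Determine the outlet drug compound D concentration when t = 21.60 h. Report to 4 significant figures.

V dC/dt = Q(C_in − C) − k V C.
This is linear with rate a = Q/V + k = 0.0475678 h⁻¹.
C_ss = Q C_in/(Q + kV) = 1.44898 g/L; C(t) = C_ss + (C₀ − C_ss) e^(−a t).
C(21.60) = 1.44898 + (-1.44898)·e^(−0.0475678·21.60) = 1.44898 + (-1.44898)·0.357913 = 0.930369 g/L.

0.9304 g/L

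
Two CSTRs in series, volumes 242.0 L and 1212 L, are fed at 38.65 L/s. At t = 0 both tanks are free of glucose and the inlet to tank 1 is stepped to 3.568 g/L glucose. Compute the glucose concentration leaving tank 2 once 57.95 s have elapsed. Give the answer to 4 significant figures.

2.866 g/L

Species balance on tank i: dCᵢ/dt = (Cᵢ₋₁ − Cᵢ)/τᵢ with τᵢ = Vᵢ/Q.
τ₁ = 242.0/38.65 = 6.26132 s; τ₂ = 1212/38.65 = 31.3583 s.
Tank 1: C₁ = C_in(1 − e^(−t/τ₁)). Tank 2 (τ₁ ≠ τ₂): C₂ = C_in[1 − (τ₁ e^(−t/τ₁) − τ₂ e^(−t/τ₂))/(τ₁ − τ₂)].
At t = 57.95: e^(−t/τ₁) = 9.56096e-05, e^(−t/τ₂) = 0.157553.
C₂ = 3.568·[1 − (6.26132·9.56096e-05 − 31.3583·0.157553)/(-25.0970)] = 3.568·0.803164 = 2.86569 g/L.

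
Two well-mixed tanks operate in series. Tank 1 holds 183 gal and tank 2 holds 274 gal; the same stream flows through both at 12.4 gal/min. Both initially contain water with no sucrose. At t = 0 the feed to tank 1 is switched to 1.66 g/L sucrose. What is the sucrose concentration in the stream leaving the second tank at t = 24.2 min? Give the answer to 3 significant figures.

Time constants: τᵢ = Vᵢ/Q for each well-mixed tank.
τ₁ = 183/12.4 = 14.758 min; τ₂ = 274/12.4 = 22.097 min.
Solving the cascade with C₁(0)=C₂(0)=0 gives C₂(t) = C_in[1 − (τ₁ e^(−t/τ₁) − τ₂ e^(−t/τ₂))/(τ₁ − τ₂)].
At t = 24.2: e^(−t/τ₁) = 0.19402, e^(−t/τ₂) = 0.33448.
C₂ = 1.66·[1 − (14.758·0.19402 − 22.097·0.33448)/(-7.3387)] = 1.66·0.38307 = 0.63589 g/L.

0.636 g/L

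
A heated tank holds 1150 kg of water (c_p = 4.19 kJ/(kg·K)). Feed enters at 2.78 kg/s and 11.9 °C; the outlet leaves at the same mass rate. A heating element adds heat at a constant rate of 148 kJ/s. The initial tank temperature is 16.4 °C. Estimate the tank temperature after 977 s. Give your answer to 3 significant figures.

23.8 °C

Heat balance on the well-mixed liquid: M c_p dT/dt = ṁ c_p (T_in − T) + 148.
τ = M/ṁ = 413.67 s; T_ss = T_in + Q̇/(ṁ c_p) = 11.9 + 148/(2.78·4.19) = 24.606 °C.
T approaches T_ss exponentially: T(t) = T_ss + (T₀ − T_ss) e^(−t/τ).
T(977) = 24.606 + (-8.2058)·e^(−977/413.67) = 24.606 + (-8.2058)·0.094251 = 23.832 °C.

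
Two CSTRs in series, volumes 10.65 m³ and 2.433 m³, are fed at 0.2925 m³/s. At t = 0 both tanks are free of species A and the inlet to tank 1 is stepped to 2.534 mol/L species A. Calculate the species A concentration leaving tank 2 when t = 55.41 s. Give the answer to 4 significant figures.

1.818 mol/L

Time constants: τᵢ = Vᵢ/Q for each well-mixed tank.
τ₁ = 10.65/0.2925 = 36.4103 s; τ₂ = 2.433/0.2925 = 8.31795 s.
Tank 1: C₁ = C_in(1 − e^(−t/τ₁)). Tank 2 (τ₁ ≠ τ₂): C₂ = C_in[1 − (τ₁ e^(−t/τ₁) − τ₂ e^(−t/τ₂))/(τ₁ − τ₂)].
At t = 55.41: e^(−t/τ₁) = 0.218313, e^(−t/τ₂) = 0.00127923.
C₂ = 2.534·[1 − (36.4103·0.218313 − 8.31795·0.00127923)/(28.0923)] = 2.534·0.717424 = 1.81795 mol/L.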